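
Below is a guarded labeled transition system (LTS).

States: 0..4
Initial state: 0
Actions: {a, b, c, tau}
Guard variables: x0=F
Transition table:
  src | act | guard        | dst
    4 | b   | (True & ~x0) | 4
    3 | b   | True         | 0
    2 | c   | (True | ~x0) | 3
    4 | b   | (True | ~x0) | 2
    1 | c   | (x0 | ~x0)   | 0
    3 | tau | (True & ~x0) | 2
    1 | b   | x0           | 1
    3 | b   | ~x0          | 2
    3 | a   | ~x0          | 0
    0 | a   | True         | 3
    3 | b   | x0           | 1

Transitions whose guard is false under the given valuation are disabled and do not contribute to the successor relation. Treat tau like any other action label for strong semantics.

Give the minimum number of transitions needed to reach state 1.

Answer: UNREACHABLE

Trace:
BFS to 1:
  depth 0: {0}
  depth 1: {3}
  depth 2: {2}
1 never appears.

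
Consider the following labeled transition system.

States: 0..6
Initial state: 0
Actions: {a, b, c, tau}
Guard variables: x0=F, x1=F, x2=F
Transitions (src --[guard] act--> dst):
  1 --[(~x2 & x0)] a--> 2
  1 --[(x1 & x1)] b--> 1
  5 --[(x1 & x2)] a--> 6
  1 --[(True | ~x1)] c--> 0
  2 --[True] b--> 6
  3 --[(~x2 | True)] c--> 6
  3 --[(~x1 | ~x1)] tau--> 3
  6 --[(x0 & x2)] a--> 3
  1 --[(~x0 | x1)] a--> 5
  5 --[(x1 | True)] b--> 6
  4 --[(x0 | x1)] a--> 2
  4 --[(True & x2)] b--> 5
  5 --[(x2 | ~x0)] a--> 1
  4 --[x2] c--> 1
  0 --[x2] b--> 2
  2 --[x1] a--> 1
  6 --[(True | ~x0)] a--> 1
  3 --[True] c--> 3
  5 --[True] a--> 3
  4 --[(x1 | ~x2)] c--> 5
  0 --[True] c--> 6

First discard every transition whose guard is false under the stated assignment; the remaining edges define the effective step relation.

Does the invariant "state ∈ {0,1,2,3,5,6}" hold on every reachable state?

Allowed set {0,1,2,3,5,6}
Reach set: {0,1,3,5,6}
  0: safe
  1: safe
  3: safe
  5: safe
  6: safe

Answer: INVARIANT HOLDS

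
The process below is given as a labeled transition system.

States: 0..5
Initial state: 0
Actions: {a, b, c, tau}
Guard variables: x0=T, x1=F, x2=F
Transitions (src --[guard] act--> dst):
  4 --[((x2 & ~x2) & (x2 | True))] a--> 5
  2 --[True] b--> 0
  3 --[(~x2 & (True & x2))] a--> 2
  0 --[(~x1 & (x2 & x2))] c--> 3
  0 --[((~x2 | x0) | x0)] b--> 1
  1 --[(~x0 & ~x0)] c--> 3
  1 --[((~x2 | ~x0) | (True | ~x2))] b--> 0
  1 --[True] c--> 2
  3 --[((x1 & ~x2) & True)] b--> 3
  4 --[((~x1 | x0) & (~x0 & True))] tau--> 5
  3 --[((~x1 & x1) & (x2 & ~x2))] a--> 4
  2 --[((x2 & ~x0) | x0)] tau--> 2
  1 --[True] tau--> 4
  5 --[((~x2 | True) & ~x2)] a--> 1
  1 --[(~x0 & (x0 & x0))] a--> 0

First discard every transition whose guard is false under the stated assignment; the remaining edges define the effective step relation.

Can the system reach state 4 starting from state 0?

Guard filter leaves 7 enabled edge(s).
Layer 0: {0}
Layer 1: {1}  now seen {0,1}
Layer 2: {2,4}  now seen {0,1,2,4}
Reach set: {0,1,2,4}
Path to 4: b·tau

Answer: REACHABLE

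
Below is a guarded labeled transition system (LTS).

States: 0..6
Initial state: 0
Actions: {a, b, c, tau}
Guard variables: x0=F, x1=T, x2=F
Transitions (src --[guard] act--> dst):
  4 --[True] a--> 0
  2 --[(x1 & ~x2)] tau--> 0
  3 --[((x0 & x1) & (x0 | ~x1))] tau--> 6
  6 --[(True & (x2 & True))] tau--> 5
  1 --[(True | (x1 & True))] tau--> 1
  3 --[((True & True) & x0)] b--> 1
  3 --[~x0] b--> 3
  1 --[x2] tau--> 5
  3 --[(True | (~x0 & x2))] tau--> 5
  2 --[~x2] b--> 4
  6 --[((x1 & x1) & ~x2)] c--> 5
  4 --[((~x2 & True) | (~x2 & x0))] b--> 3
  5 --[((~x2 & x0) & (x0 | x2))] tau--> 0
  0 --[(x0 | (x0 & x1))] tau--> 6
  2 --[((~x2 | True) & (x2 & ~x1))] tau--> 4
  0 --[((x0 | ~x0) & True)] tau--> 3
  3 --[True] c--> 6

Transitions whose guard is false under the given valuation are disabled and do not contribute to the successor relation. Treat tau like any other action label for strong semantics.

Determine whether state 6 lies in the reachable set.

10 transition(s) survive guard evaluation.
Layer 0: {0}
Layer 1: {3}  cumulative {0,3}
Layer 2: {5,6}  cumulative {0,3,5,6}
Reach set: {0,3,5,6}
witness 6: tau·c

Answer: REACHABLE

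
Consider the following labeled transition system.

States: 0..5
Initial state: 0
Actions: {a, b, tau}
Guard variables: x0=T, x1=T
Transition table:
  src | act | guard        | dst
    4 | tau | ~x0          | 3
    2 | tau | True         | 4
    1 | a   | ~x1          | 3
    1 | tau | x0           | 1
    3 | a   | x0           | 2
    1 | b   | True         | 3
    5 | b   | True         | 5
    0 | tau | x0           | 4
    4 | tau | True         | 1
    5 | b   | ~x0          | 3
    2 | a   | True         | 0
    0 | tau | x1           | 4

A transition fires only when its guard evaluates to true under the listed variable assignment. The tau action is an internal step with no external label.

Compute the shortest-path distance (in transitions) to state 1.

Answer: 2

Working:
Layered search for 1:
  depth 0: {0}
  depth 1: {4}
  depth 2: {1}
depth(1)=2, e.g. tau·tau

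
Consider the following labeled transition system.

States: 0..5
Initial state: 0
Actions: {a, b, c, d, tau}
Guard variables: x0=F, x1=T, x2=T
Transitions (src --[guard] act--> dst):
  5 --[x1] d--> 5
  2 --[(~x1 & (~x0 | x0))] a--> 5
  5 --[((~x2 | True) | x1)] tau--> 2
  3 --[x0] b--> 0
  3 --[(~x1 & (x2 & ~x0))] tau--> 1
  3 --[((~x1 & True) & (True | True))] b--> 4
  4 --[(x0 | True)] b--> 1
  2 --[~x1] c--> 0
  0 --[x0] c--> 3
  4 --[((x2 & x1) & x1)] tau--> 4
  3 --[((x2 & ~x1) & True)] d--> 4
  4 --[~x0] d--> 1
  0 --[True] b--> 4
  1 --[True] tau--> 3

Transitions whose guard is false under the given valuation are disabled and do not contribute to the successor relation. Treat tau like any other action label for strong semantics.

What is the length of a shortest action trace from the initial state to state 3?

Answer: 3

Analysis:
BFS to 3:
  depth 0: {0}
  depth 1: {4}
  depth 2: {1}
  depth 3: {3}
first hit 3 at d=3 via b·b·tau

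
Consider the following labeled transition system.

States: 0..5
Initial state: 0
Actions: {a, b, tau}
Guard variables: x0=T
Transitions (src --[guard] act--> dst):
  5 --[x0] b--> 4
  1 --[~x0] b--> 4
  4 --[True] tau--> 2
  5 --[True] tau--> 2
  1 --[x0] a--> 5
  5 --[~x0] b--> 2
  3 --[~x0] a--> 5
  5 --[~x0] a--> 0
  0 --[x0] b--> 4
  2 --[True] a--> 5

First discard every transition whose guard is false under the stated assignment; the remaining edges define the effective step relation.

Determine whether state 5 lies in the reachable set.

Answer: REACHABLE

Analysis:
6 transition(s) survive guard evaluation.
depth 0: {0}
depth 1: {4}  total {0,4}
depth 2: {2}  total {0,2,4}
depth 3: {5}  total {0,2,4,5}
Reachable = {0,2,4,5}
trace reaching 5: b·tau·a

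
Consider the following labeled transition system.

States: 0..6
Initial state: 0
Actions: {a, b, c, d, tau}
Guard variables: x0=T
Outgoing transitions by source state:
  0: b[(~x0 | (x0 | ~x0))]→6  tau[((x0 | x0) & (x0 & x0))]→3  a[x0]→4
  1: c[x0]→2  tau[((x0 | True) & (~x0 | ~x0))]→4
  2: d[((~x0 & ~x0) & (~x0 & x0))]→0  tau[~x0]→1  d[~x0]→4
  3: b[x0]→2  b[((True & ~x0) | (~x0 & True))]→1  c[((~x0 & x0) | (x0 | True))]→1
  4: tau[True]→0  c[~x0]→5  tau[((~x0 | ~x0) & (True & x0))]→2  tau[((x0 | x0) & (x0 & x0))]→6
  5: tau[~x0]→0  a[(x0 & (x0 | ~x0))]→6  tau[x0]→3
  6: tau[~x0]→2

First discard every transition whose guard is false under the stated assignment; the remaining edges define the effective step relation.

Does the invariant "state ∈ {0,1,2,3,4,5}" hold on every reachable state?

Answer: INVARIANT VIOLATED at state 6

Trace:
Safe = {0,1,2,3,4,5}
Reach set: {0,1,2,3,4,6}
  0: ✓
  1: ✓
  2: ✓
  3: ✓
  4: ✓
  6: outside
counterexample path to 6: b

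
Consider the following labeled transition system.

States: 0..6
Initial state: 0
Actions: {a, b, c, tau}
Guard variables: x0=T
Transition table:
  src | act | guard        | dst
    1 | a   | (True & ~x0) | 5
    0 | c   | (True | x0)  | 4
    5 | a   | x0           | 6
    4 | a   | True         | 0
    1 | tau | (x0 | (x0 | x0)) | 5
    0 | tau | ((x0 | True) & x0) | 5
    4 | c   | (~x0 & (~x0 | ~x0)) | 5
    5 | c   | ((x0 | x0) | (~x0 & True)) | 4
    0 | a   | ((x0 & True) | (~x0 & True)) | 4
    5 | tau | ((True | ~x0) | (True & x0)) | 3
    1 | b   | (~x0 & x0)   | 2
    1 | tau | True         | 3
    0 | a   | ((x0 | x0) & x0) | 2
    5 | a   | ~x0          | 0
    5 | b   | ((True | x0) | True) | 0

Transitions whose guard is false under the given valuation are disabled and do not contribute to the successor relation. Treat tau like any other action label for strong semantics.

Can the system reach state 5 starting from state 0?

Guard filter leaves 11 enabled edge(s).
Layer 0: {0}
Layer 1: {2,4,5}  cumulative {0,2,4,5}
Layer 2: {3,6}  cumulative {0,2,3,4,5,6}
Reach set: {0,2,3,4,5,6}
trace reaching 5: tau

Answer: REACHABLE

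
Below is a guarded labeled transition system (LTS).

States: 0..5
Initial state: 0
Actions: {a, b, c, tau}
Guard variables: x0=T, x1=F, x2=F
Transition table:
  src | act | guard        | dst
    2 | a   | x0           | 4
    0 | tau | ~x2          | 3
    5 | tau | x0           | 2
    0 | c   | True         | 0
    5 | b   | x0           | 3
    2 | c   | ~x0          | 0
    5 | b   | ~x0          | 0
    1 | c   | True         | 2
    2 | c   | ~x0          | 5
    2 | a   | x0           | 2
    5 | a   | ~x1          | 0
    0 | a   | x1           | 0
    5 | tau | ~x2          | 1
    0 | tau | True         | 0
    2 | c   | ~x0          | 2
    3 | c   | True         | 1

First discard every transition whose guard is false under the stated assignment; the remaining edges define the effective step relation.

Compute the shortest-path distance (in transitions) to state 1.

Answer: 2

Trace:
Breadth-first toward 1:
  L0 = {0}
  L1 = {3}
  L2 = {1}
first hit 1 at d=2 via tau·c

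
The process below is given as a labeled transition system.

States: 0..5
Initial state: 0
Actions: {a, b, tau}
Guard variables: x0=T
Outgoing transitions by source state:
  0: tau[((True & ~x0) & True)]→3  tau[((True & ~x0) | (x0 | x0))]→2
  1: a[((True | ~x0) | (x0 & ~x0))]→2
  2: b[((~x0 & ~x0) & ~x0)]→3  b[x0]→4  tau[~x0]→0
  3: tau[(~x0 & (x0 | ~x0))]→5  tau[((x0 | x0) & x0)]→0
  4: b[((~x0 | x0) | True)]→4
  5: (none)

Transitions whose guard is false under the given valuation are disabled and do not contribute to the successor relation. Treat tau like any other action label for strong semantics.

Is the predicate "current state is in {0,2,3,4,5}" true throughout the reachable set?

Answer: INVARIANT HOLDS

Trace:
Inv-set: {0,2,3,4,5}
Reachable = {0,2,4}
  0: ✓
  2: ✓
  4: ✓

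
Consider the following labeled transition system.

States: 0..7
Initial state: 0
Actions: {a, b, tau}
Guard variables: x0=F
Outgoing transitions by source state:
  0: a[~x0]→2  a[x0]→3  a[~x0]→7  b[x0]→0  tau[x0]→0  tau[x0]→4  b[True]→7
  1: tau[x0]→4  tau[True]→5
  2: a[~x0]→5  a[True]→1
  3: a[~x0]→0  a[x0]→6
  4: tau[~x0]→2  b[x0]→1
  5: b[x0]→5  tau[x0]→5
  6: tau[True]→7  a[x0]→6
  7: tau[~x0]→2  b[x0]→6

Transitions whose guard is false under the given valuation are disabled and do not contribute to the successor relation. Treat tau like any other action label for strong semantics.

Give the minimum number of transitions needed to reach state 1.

Layered search for 1:
  depth 0: {0}
  depth 1: {2,7}
  depth 2: {1,5}
1 enters at depth 2; path a·a

Answer: 2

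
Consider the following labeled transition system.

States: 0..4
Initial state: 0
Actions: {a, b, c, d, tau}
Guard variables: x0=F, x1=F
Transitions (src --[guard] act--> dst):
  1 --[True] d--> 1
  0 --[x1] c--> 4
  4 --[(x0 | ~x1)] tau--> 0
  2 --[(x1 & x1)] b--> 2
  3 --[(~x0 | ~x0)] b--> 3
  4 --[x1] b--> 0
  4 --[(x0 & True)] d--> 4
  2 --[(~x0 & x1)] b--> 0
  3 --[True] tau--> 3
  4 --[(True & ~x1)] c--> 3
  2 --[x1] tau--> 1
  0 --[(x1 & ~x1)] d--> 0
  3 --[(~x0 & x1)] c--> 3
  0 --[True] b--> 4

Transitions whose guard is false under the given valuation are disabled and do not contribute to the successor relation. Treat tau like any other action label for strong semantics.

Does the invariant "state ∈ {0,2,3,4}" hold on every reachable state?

Inv-set: {0,2,3,4}
Reachable = {0,3,4}
  0: ok
  3: ok
  4: ok

Answer: INVARIANT HOLDS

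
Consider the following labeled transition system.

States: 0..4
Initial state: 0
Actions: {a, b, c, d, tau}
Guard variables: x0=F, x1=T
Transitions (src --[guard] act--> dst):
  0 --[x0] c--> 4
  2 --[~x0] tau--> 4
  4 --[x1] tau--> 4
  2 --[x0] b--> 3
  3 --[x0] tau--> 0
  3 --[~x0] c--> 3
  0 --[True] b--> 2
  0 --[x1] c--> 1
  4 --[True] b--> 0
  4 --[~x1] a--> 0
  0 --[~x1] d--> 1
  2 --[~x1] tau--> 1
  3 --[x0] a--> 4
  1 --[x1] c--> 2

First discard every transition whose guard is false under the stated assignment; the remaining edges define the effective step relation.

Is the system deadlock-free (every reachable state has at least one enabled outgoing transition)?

R = {0,1,2,4}
  0: b→2  c→1  [2 out]
  1: c→2  [1 out]
  2: tau→4  [1 out]
  4: b→0  tau→4  [2 out]

Answer: DEADLOCK-FREE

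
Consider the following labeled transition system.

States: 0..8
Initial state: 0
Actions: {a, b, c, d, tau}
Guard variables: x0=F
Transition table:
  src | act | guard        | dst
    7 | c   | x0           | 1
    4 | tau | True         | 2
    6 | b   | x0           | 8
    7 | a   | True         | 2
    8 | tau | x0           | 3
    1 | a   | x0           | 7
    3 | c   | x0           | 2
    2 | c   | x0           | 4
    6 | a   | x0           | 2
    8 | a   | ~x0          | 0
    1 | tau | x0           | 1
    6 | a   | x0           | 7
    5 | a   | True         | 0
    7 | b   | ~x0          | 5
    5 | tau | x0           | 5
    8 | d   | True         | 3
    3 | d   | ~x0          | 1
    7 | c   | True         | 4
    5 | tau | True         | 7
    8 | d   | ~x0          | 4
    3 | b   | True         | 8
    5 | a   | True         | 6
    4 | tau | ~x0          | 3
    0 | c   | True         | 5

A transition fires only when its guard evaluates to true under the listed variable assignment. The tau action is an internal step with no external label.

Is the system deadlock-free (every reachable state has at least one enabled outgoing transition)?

Reach set: {0,1,2,3,4,5,6,7,8}
  0: c→5  [deg 1]
  1: ∅  [deadlock]
  2: ∅  [deadlock]
  3: b→8  d→1  [deg 2]
  4: tau→2  tau→3  [deg 2]
  5: a→0  a→6  tau→7  [deg 3]
  6: ∅  [deadlock]
  7: a→2  b→5  c→4  [deg 3]
  8: a→0  d→3  d→4  [deg 3]
trace reaching 1: c·tau·c·tau·d

Answer: DEADLOCK at state 1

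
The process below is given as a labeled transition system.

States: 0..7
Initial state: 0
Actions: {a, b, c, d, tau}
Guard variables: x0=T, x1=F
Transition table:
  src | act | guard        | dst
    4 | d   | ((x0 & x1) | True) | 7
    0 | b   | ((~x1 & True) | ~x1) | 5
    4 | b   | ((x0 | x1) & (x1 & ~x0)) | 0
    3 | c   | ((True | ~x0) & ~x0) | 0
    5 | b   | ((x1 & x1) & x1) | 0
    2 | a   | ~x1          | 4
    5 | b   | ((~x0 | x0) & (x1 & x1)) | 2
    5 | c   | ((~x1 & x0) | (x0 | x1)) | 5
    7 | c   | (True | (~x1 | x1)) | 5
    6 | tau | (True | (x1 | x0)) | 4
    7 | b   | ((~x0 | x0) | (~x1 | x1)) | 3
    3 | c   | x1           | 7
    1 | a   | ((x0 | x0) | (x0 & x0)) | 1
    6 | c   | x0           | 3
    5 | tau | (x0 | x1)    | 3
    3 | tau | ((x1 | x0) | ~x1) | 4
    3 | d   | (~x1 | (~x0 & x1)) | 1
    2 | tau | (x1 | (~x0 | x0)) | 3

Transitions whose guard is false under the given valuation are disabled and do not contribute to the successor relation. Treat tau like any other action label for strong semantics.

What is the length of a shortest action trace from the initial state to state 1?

Answer: 3

Trace:
BFS to 1:
  L0 = {0}
  L1 = {5}
  L2 = {3}
  L3 = {1,4}
1 enters at depth 3; path b·tau·d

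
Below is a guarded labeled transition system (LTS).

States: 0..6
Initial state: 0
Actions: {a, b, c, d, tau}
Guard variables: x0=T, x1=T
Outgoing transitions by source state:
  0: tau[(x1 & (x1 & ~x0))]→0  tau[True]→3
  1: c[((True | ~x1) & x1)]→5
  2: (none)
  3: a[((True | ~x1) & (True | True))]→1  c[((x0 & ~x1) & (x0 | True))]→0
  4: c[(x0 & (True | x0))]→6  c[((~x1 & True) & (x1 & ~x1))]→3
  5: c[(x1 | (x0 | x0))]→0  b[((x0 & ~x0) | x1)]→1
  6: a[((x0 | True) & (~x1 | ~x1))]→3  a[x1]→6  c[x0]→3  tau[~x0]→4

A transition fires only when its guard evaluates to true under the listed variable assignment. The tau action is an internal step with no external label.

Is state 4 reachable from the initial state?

Answer: UNREACHABLE

Trace:
Guard filter leaves 8 enabled edge(s).
Layer 0: {0}
Layer 1: {3}  now seen {0,3}
Layer 2: {1}  now seen {0,1,3}
Layer 3: {5}  now seen {0,1,3,5}
R = {0,1,3,5}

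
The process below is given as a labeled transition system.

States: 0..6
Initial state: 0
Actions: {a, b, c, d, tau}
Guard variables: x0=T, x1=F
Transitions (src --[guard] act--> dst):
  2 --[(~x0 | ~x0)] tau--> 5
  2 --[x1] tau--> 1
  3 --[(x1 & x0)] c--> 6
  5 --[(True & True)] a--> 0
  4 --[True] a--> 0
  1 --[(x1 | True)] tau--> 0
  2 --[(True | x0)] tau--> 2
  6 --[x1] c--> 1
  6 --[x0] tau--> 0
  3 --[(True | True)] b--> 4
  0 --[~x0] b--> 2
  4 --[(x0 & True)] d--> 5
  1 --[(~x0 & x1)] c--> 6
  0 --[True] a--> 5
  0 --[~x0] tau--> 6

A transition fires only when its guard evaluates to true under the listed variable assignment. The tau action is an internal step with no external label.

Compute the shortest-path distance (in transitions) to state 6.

Answer: UNREACHABLE

Analysis:
Breadth-first toward 6:
  Layer 0: {0}
  Layer 1: {5}
6 never appears.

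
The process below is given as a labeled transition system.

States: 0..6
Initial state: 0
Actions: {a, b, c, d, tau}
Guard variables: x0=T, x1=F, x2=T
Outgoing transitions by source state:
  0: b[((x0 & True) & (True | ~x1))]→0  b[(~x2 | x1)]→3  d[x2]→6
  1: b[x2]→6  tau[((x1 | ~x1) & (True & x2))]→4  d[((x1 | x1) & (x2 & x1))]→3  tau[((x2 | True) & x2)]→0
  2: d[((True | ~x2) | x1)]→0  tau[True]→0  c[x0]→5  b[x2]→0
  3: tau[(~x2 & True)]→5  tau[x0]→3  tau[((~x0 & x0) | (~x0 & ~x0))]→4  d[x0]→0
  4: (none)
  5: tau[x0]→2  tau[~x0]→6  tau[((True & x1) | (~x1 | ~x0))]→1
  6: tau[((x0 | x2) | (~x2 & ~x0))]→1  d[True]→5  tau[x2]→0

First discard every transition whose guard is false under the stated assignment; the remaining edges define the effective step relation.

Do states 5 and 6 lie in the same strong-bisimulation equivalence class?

Answer: NOT BISIMILAR

Analysis:
Refine partition for ~:
  π0 = {{0,1,2,3,4,5,6}}
  π1 = {{0},{1},{2},{3,6},{4},{5}}
  π2 = {{0},{1},{2},{3},{4},{5},{6}}
stable after 3 split(s): 7 block(s)
5∈{5}, 6∈{6}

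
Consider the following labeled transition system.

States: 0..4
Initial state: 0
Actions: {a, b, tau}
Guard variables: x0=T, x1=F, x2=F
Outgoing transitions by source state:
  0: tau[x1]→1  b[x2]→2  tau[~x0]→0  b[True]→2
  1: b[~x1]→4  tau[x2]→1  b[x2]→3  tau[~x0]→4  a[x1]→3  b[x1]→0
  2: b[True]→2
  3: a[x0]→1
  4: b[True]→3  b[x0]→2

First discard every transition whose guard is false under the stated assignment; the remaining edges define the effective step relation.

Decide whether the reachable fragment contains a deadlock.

Reachable = {0,2}
  0: b→2  [deg 1]
  2: b→2  [deg 1]

Answer: DEADLOCK-FREE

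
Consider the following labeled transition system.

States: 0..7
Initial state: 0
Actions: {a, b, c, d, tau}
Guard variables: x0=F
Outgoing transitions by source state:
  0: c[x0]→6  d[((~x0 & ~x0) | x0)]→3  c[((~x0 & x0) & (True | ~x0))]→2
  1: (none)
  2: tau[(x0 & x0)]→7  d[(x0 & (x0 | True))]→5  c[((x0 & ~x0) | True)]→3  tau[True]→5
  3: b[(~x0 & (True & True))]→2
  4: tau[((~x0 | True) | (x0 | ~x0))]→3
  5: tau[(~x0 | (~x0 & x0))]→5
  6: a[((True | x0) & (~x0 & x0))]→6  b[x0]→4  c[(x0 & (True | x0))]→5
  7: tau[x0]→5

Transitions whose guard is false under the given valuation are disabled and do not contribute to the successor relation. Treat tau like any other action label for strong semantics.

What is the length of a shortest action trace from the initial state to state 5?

Layered search for 5:
  Layer 0: {0}
  Layer 1: {3}
  Layer 2: {2}
  Layer 3: {5}
5 enters at depth 3; path d·b·tau

Answer: 3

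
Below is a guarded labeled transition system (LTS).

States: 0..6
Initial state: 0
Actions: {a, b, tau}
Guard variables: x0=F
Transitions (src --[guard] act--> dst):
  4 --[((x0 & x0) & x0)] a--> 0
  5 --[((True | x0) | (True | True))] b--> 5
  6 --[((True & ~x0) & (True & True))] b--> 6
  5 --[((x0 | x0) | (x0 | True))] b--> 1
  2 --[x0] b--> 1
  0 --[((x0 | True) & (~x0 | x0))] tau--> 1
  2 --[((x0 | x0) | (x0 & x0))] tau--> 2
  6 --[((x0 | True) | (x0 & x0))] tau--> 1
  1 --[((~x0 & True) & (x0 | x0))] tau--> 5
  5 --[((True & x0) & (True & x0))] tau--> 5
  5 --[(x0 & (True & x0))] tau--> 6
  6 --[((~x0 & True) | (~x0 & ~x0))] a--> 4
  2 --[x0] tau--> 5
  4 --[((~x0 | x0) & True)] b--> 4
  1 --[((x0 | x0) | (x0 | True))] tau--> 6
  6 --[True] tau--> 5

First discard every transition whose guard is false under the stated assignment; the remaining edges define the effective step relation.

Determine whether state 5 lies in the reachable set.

Answer: REACHABLE

Working:
Guard filter leaves 9 enabled edge(s).
depth 0: {0}
depth 1: {1}  total {0,1}
depth 2: {6}  total {0,1,6}
depth 3: {4,5}  total {0,1,4,5,6}
R = {0,1,4,5,6}
trace reaching 5: tau·tau·tau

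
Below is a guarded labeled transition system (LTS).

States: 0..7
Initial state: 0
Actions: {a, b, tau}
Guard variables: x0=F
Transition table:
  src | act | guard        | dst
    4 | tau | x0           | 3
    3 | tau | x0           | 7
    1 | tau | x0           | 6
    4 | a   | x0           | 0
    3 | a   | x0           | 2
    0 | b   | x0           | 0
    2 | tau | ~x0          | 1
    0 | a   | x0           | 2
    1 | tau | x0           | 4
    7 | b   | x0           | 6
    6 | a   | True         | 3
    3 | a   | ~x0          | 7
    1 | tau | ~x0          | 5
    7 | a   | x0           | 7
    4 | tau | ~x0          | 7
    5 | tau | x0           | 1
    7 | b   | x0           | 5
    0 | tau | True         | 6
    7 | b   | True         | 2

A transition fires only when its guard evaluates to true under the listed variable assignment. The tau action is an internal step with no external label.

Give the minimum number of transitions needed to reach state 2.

Layered search for 2:
  Layer 0: {0}
  Layer 1: {6}
  Layer 2: {3}
  Layer 3: {7}
  Layer 4: {2}
depth(2)=4, e.g. tau·a·a·b

Answer: 4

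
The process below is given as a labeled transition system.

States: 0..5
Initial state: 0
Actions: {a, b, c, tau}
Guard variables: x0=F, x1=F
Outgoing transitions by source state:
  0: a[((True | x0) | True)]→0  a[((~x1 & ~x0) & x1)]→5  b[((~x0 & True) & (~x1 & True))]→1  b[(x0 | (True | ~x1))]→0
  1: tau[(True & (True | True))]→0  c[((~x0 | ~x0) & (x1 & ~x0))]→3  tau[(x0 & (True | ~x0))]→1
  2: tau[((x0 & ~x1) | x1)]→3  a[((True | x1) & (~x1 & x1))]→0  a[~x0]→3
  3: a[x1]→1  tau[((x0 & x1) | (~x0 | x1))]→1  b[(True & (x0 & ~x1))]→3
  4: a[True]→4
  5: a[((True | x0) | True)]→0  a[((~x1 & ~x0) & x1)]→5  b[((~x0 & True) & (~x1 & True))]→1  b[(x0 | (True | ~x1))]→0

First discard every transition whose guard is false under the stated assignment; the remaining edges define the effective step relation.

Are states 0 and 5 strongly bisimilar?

Bisimulation quotient by refinement:
  P[0] = {{0,1,2,3,4,5}}
  P[1] = {{0,5},{1,3},{2,4}}
  P[2] = {{0,5},{1},{2},{3},{4}}
Fixed point at round 3; 5 class(es).
class of 0: {0,5}; class of 5: {0,5}

Answer: BISIMILAR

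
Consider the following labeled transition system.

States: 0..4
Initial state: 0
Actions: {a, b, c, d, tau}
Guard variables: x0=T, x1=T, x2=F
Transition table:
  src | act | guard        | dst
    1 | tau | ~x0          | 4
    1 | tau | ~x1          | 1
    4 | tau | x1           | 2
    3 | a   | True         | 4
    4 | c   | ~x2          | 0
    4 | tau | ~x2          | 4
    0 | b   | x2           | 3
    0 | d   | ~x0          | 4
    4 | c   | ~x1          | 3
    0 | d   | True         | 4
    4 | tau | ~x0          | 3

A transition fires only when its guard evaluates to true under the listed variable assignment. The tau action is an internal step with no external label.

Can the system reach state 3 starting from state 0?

5 transition(s) survive guard evaluation.
L0 = {0}
L1 = {4}  total {0,4}
L2 = {2}  total {0,2,4}
R = {0,2,4}

Answer: UNREACHABLE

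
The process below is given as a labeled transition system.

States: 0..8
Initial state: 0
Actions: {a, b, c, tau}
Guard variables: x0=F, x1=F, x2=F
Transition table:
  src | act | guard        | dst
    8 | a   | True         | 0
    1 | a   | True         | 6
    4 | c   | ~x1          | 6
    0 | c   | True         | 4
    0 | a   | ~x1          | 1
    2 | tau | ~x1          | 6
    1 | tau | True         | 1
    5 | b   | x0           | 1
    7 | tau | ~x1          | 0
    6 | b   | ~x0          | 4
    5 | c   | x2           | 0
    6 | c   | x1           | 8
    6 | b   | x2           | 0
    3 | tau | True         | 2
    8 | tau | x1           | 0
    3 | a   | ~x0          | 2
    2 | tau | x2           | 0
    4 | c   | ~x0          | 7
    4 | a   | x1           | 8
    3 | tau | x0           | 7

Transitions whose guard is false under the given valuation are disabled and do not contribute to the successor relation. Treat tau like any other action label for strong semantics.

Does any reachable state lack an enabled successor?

Answer: DEADLOCK-FREE

Trace:
Reach set: {0,1,4,6,7}
  0: a→1  c→4  [2 out]
  1: a→6  tau→1  [2 out]
  4: c→6  c→7  [2 out]
  6: b→4  [1 out]
  7: tau→0  [1 out]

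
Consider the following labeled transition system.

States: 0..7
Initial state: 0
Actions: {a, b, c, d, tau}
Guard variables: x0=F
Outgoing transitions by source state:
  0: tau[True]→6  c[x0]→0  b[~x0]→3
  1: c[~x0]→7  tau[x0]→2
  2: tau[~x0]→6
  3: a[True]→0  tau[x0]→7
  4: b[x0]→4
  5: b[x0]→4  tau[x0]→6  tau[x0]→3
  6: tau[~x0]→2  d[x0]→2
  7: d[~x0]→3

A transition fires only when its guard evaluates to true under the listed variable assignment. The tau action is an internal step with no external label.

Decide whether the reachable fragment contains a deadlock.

Answer: DEADLOCK-FREE

Trace:
Reach set: {0,2,3,6}
  0: b→3  tau→6  [deg 2]
  2: tau→6  [deg 1]
  3: a→0  [deg 1]
  6: tau→2  [deg 1]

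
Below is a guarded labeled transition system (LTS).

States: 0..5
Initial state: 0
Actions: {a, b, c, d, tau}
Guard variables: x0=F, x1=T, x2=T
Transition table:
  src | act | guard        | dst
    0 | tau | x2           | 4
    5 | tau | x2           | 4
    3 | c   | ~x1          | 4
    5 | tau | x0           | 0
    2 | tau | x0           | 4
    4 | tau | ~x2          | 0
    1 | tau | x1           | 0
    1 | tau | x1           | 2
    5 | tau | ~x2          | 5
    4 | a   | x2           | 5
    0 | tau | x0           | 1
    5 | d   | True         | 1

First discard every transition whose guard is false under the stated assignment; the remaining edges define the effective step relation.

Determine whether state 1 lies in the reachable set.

Answer: REACHABLE

Trace:
6 transition(s) survive guard evaluation.
Layer 0: {0}
Layer 1: {4}  total {0,4}
Layer 2: {5}  total {0,4,5}
Layer 3: {1}  total {0,1,4,5}
Layer 4: {2}  total {0,1,2,4,5}
Reachable = {0,1,2,4,5}
trace reaching 1: tau·a·d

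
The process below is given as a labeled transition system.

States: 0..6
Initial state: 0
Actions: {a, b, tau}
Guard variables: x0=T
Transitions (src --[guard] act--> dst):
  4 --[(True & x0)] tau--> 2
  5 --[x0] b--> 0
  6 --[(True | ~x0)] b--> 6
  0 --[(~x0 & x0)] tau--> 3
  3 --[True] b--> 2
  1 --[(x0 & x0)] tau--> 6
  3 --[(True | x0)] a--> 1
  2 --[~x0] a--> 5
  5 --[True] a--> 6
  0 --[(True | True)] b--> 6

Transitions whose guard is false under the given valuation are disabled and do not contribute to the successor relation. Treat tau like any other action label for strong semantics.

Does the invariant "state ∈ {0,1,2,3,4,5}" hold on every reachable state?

Safe = {0,1,2,3,4,5}
R = {0,6}
  0: safe
  6: outside
counterexample path to 6: b

Answer: INVARIANT VIOLATED at state 6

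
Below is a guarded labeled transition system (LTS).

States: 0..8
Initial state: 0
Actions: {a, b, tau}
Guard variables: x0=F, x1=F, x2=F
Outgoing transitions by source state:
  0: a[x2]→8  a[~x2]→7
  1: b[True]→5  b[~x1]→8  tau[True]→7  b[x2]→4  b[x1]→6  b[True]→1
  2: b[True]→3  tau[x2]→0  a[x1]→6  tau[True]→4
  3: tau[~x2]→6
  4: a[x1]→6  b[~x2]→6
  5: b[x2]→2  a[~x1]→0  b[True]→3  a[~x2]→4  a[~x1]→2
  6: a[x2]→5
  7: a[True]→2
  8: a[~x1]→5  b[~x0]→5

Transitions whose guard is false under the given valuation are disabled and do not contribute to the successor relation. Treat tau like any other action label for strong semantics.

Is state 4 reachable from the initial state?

Answer: REACHABLE

Trace:
16 transition(s) survive guard evaluation.
depth 0: {0}
depth 1: {7}  now seen {0,7}
depth 2: {2}  now seen {0,2,7}
depth 3: {3,4}  now seen {0,2,3,4,7}
depth 4: {6}  now seen {0,2,3,4,6,7}
Reachable = {0,2,3,4,6,7}
Path to 4: a·a·tau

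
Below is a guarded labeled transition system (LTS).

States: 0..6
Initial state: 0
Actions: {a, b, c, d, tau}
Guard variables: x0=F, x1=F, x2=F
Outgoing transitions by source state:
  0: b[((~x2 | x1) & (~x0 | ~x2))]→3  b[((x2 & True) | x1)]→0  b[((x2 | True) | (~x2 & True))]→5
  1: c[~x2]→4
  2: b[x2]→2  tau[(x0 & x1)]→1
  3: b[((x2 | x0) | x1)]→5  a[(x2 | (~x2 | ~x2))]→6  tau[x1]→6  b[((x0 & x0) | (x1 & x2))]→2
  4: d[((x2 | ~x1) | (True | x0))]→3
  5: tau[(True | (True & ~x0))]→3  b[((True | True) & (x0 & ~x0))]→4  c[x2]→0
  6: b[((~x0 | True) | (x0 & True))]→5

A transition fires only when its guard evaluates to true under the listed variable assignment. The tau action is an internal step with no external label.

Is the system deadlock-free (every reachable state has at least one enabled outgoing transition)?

R = {0,3,5,6}
  0: b→3  b→5  [deg 2]
  3: a→6  [deg 1]
  5: tau→3  [deg 1]
  6: b→5  [deg 1]

Answer: DEADLOCK-FREE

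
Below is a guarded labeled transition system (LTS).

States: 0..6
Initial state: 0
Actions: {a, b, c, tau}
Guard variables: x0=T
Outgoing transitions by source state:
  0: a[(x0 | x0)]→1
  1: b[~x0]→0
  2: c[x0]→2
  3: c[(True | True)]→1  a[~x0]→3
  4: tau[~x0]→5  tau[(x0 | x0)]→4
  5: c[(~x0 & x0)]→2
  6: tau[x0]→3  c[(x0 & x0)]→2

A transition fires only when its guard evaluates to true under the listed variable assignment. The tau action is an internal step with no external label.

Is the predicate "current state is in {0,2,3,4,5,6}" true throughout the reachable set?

Answer: INVARIANT VIOLATED at state 1

Analysis:
Safe = {0,2,3,4,5,6}
Reach set: {0,1}
  0: ok
  1: ✗ unsafe
counterexample path to 1: a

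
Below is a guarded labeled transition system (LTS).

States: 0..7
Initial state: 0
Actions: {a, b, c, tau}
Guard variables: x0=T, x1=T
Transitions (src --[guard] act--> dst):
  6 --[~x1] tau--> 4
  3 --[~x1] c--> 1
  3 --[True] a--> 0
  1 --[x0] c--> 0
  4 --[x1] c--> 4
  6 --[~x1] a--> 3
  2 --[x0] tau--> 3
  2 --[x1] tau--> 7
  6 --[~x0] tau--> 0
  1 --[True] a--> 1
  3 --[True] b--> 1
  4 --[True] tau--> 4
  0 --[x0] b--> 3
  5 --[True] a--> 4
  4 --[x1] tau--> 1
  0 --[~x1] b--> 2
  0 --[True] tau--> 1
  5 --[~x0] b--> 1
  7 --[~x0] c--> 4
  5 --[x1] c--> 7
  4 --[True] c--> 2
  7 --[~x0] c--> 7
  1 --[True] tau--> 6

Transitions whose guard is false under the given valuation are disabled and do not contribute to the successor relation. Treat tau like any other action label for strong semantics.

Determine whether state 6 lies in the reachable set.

Answer: REACHABLE

Trace:
Guard filter leaves 15 enabled edge(s).
Layer 0: {0}
Layer 1: {1,3}  now seen {0,1,3}
Layer 2: {6}  now seen {0,1,3,6}
Reach set: {0,1,3,6}
Path to 6: tau·tau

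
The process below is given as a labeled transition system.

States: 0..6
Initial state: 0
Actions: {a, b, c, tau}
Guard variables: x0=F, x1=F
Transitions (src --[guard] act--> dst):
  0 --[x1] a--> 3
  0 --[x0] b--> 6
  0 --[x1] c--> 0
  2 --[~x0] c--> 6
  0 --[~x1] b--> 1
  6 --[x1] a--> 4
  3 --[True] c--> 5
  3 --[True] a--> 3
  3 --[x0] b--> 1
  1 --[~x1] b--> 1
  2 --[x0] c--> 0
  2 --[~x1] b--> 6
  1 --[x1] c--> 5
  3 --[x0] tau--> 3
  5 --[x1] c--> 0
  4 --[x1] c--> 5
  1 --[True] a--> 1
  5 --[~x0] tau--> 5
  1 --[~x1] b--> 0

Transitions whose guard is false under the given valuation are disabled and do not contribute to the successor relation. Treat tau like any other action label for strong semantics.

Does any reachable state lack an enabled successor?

Answer: DEADLOCK-FREE

Analysis:
Reachable = {0,1}
  0: b→1  [deg 1]
  1: a→1  b→0  b→1  [deg 3]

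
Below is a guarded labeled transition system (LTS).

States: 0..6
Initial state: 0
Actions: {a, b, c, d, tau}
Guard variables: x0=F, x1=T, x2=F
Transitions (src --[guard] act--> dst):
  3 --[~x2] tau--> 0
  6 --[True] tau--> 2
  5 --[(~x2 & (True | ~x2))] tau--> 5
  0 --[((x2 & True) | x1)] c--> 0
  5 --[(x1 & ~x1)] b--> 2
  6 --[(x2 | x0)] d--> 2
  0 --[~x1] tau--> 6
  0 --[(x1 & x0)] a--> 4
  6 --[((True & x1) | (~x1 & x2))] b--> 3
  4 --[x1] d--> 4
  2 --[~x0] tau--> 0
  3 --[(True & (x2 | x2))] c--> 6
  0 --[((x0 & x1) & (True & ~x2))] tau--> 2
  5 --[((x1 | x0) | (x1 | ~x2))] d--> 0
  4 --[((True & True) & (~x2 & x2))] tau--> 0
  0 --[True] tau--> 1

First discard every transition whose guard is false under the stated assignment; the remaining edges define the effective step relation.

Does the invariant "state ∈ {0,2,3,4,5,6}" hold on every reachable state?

Answer: INVARIANT VIOLATED at state 1

Working:
Inv-set: {0,2,3,4,5,6}
Reachable = {0,1}
  0: ok
  1: outside
counterexample path to 1: tau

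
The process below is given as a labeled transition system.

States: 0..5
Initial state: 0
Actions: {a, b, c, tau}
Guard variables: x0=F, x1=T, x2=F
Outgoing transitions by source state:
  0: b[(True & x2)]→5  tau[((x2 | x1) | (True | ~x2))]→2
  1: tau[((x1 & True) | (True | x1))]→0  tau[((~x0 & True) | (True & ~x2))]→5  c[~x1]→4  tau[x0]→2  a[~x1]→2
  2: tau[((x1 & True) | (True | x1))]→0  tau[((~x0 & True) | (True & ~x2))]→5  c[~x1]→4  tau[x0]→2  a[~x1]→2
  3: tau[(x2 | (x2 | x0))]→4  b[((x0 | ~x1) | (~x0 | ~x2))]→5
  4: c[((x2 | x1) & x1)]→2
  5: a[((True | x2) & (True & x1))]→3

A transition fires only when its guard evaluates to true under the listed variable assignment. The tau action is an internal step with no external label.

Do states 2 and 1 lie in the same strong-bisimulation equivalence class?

Answer: BISIMILAR

Working:
Refine partition for ~:
  round 0: {{0,1,2,3,4,5}}
  round 1: {{0,1,2},{3},{4},{5}}
  round 2: {{0},{1,2},{3},{4},{5}}
Fixed point at round 3; 5 class(es).
class of 2: {1,2}; class of 1: {1,2}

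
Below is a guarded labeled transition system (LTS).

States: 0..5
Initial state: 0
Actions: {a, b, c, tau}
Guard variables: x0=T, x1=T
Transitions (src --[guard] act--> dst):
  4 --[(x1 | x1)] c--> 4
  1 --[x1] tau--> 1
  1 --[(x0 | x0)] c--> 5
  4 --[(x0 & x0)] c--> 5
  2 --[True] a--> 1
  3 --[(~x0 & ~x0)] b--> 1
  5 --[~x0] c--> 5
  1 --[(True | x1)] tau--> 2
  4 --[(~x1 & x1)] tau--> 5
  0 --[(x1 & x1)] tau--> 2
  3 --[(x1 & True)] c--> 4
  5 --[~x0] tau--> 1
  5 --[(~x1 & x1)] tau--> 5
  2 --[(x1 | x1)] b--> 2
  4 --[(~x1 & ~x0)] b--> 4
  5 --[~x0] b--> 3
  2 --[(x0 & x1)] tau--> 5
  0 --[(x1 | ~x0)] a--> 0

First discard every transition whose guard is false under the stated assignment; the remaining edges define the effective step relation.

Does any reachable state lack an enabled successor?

Answer: DEADLOCK at state 5

Analysis:
Reach set: {0,1,2,5}
  0: a→0  tau→2  [2 out]
  1: c→5  tau→1  tau→2  [3 out]
  2: a→1  b→2  tau→5  [3 out]
  5: ∅  [STUCK]
witness 5: tau·tau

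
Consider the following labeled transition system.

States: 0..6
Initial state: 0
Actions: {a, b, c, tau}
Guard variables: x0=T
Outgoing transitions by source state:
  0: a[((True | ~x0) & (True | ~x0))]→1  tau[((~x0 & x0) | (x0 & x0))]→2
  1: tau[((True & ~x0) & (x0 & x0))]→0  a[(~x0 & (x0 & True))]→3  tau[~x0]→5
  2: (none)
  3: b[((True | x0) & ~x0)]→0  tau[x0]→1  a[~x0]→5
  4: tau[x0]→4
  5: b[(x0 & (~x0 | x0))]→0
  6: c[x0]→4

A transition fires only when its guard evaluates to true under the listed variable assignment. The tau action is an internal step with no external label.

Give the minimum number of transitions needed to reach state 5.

Breadth-first toward 5:
  L0 = {0}
  L1 = {1,2}
5 never appears.

Answer: UNREACHABLE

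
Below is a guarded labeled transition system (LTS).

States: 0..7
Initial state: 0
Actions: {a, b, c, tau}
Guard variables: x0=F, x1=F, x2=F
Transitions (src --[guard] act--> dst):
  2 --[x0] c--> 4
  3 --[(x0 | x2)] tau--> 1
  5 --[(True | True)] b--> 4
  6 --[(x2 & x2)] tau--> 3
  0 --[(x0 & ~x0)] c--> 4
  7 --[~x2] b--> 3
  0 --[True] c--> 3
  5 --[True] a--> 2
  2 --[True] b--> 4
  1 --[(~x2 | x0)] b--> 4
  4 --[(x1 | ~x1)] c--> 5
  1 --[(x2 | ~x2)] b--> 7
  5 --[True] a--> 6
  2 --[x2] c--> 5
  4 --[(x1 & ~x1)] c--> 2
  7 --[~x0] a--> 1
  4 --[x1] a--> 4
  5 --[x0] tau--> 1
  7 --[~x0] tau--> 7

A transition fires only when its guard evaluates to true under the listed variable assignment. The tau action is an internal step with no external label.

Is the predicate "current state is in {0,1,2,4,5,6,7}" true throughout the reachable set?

Answer: INVARIANT VIOLATED at state 3

Analysis:
Allowed set {0,1,2,4,5,6,7}
Reachable = {0,3}
  0: ✓
  3: outside
reach 3 via c — violates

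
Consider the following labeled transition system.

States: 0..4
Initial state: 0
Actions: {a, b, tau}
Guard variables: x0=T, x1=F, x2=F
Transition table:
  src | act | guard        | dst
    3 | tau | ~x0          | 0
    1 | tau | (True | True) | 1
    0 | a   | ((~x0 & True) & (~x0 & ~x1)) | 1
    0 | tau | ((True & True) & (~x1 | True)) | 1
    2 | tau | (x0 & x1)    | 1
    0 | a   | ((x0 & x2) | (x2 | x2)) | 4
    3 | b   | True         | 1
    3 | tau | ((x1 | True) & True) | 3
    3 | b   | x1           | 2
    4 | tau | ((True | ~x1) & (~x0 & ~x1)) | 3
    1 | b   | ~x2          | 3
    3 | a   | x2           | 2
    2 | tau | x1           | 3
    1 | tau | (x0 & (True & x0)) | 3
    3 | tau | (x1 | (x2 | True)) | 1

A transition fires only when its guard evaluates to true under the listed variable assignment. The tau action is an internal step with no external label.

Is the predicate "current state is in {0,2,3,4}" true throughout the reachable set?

Answer: INVARIANT VIOLATED at state 1

Analysis:
Inv-set: {0,2,3,4}
Reachable = {0,1,3}
  0: ✓
  1: VIOLATES
  3: ✓
reach 1 via tau — violates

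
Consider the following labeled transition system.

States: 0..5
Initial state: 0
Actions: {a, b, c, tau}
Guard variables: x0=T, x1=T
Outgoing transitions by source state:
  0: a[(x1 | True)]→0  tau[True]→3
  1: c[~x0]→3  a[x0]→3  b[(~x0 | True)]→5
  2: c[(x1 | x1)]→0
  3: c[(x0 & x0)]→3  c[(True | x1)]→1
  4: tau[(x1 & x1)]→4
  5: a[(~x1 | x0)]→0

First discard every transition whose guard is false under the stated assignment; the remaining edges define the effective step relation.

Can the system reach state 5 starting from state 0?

Guard filter leaves 9 enabled edge(s).
Layer 0: {0}
Layer 1: {3}  total {0,3}
Layer 2: {1}  total {0,1,3}
Layer 3: {5}  total {0,1,3,5}
R = {0,1,3,5}
Path to 5: tau·c·b

Answer: REACHABLE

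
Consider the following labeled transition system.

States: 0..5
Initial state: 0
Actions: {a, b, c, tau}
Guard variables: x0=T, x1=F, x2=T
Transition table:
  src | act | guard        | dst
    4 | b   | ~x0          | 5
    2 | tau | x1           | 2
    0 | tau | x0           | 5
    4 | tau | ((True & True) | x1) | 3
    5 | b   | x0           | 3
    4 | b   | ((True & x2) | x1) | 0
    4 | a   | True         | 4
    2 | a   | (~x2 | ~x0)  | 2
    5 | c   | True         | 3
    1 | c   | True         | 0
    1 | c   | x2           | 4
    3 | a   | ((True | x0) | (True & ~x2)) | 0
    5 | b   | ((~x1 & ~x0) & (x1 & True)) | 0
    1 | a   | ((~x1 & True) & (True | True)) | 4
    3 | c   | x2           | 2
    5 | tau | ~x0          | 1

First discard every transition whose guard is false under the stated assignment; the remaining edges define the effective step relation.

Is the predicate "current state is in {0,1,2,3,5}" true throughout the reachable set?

Inv-set: {0,1,2,3,5}
Reach set: {0,2,3,5}
  0: ok
  2: ok
  3: ok
  5: ok

Answer: INVARIANT HOLDS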